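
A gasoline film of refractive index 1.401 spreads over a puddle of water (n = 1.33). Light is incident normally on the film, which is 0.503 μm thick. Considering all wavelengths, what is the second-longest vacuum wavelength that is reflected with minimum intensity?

705 nm

At the upper boundary (n = 1.0 to n = 1.401) the reflected ray undergoes a half-wave phase shift.
At the lower boundary (n = 1.401 to n = 1.33) the reflected ray undergoes no phase shift.
Net: one phase inversion between the two reflected rays.
So the condition for destructive reflection is 2 n t = m λ.
λ = 2 n t / m. The second-longest wavelength is m = 2: λ = 2 × 1.401 × 503 / 2.00 = 705 nm.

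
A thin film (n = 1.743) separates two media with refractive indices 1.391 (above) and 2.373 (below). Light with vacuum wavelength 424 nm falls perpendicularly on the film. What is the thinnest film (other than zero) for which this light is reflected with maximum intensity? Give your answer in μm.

0.122 μm

Ray reflecting at the top interface goes from n = 1.391 toward n = 1.743: a half-wave phase shift.
Bottom surface (1.743 → 2.373): reflection off a higher-index medium gives a half-wave phase shift.
The two reflections carry the same phase change, so no net offset.
So the condition for constructive reflection is 2 n t = m λ.
Minimum nonzero at m = 1: t = λ / (2 n) = 424 / (2 × 1.743) = 122 nm.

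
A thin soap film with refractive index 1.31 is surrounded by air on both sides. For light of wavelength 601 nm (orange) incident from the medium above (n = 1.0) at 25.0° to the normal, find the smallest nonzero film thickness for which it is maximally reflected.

121 nm

At the upper boundary (n = 1.0 to n = 1.31) the reflected ray undergoes a half-wave phase shift.
Ray reflecting at the bottom interface goes from n = 1.31 toward n = 1.0: no phase shift.
The two reflections differ by half a wavelength.
For strong reflection here: 2 n t cos θ_r = (m + ½) λ.
Snell's law: 1.0 sin 25.0° = 1.31 sin θ_r → sin θ_r = 0.323, cos θ_r = 0.947.
Minimum at m = 0: t = λ / (4 n cos θ_r) = 601 / (4 × 1.31 × 0.947) = 121 nm.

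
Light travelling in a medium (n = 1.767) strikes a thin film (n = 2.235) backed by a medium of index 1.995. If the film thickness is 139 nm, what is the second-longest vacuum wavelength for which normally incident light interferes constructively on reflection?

414 nm

Top surface (1.767 → 2.235): reflection off a higher-index medium gives a half-wave phase shift.
At the lower boundary (n = 2.235 to n = 1.995) the reflected ray undergoes no phase shift.
Exactly one π shift → a net half-wave offset.
So the condition for constructive reflection is 2 n t = (m + ½) λ.
λ = 2 n t / (m + ½). The second-longest wavelength is m = 1: λ = 2 × 2.235 × 139 / 1.50 = 414 nm.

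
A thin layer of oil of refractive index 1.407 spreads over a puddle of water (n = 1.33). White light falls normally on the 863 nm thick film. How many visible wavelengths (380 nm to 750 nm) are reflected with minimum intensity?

Ray reflecting at the top interface goes from n = 1.0 toward n = 1.407: a half-wave phase shift.
At the lower boundary (n = 1.407 to n = 1.33) the reflected ray undergoes no phase shift.
Exactly one π shift → a net half-wave offset.
So the condition for destructive reflection is 2 n t = m λ.
λ = 2 n t / m = 2428 / m nm.
m=3: 809 nm (IR); m=4: 607 nm (visible); m=5: 486 nm (visible); m=6: 405 nm (visible); m=7: 347 nm (UV).

3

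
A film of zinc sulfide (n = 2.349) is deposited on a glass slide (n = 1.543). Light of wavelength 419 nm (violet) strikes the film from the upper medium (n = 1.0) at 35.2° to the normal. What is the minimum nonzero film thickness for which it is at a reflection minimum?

92.0 nm

Top surface (1.0 → 2.349): reflection off a higher-index medium gives a half-wave phase shift.
Ray reflecting at the bottom interface goes from n = 2.349 toward n = 1.543: no phase shift.
Exactly one π shift → a net half-wave offset.
So the condition for destructive reflection is 2 n t cos θ_r = m λ.
Snell's law: 1.0 sin 35.2° = 2.349 sin θ_r → sin θ_r = 0.245, cos θ_r = 0.969.
Minimum nonzero at m = 1: t = λ / (2 n cos θ_r) = 419 / (2 × 2.349 × 0.969) = 92.0 nm.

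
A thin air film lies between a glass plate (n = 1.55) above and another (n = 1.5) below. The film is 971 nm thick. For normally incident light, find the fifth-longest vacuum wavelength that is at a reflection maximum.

Top surface (1.55 → 1.0): reflection off a lower-index medium gives no phase shift.
At the lower boundary (n = 1.0 to n = 1.5) the reflected ray undergoes a half-wave phase shift.
Net: one phase inversion between the two reflected rays.
With one net inversion, constructive interference in reflection requires 2 n t = (m + ½) λ.
λ = 2 n t / (m + ½). The fifth-longest wavelength is m = 4: λ = 2 × 1.0 × 971 / 4.50 = 432 nm.

432 nm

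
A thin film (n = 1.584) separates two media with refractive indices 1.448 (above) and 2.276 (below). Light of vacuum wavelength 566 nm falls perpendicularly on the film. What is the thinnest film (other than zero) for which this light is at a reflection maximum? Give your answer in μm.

At the upper boundary (n = 1.448 to n = 1.584) the reflected ray undergoes a half-wave phase shift.
At the lower boundary (n = 1.584 to n = 2.276) the reflected ray undergoes a half-wave phase shift.
Zero or two π shifts → no net half-wave offset.
So the condition for constructive reflection is 2 n t = m λ.
Minimum nonzero at m = 1: t = λ / (2 n) = 566 / (2 × 1.584) = 179 nm.

0.179 μm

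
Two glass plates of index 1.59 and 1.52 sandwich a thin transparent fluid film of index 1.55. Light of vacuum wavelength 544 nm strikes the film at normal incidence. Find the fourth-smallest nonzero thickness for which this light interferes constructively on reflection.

Ray reflecting at the top interface goes from n = 1.59 toward n = 1.55: no phase shift.
Bottom surface (1.55 → 1.52): reflection off a lower-index medium gives no phase shift.
Zero or two π shifts → no net half-wave offset.
With no net inversion, constructive interference in reflection requires 2 n t = m λ.
The fourth-smallest nonzero thickness corresponds to m = 4: t = m λ / (2 n) = 4.00 × 544 / (2 × 1.55) = 702 nm.

702 nm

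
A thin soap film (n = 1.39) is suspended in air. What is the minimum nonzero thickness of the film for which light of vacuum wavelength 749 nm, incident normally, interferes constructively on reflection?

Ray reflecting at the top interface goes from n = 1.0 toward n = 1.39: a half-wave phase shift.
Bottom surface (1.39 → 1.0): reflection off a lower-index medium gives no phase shift.
Net: one phase inversion between the two reflected rays.
For maximum reflection here: 2 n t = (m + ½) λ.
Minimum at m = 0: t = λ / (4 n) = 749 / (4 × 1.39) = 135 nm.

135 nm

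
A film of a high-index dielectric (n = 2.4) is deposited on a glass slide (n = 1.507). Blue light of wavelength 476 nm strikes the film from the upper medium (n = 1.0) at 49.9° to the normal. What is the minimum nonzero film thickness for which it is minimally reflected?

At the upper boundary (n = 1.0 to n = 2.4) the reflected ray undergoes a half-wave phase shift.
At the lower boundary (n = 2.4 to n = 1.507) the reflected ray undergoes no phase shift.
Net: one phase inversion between the two reflected rays.
With one net inversion, destructive interference in reflection requires 2 n t cos θ_r = m λ.
Snell's law: 1.0 sin 49.9° = 2.4 sin θ_r → sin θ_r = 0.319, cos θ_r = 0.948.
Minimum nonzero at m = 1: t = λ / (2 n cos θ_r) = 476 / (2 × 2.4 × 0.948) = 105 nm.

105 nm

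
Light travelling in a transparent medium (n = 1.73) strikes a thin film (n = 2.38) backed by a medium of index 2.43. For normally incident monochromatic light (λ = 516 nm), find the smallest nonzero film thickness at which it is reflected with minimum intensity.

Top surface (1.73 → 2.38): reflection off a higher-index medium gives a half-wave phase shift.
Bottom surface (2.38 → 2.43): reflection off a higher-index medium gives a half-wave phase shift.
The two reflections carry the same phase change, so no net offset.
With no net inversion, destructive interference in reflection requires 2 n t = (m + ½) λ.
Minimum at m = 0: t = λ / (4 n) = 516 / (4 × 2.38) = 54.2 nm.

54.2 nm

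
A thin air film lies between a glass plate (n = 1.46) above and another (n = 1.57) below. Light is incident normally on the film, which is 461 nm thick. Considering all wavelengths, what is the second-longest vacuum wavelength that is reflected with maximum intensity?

615 nm

Top surface (1.46 → 1.0): reflection off a lower-index medium gives no phase shift.
Bottom surface (1.0 → 1.57): reflection off a higher-index medium gives a half-wave phase shift.
Net: one phase inversion between the two reflected rays.
With one net inversion, constructive interference in reflection requires 2 n t = (m + ½) λ.
λ = 2 n t / (m + ½). The second-longest wavelength is m = 1: λ = 2 × 1.0 × 461 / 1.50 = 615 nm.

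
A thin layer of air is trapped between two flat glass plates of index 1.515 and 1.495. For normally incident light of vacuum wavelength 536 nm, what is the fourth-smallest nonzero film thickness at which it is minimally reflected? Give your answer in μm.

1.07 μm

Top surface (1.515 → 1.0): reflection off a lower-index medium gives no phase shift.
Ray reflecting at the bottom interface goes from n = 1.0 toward n = 1.495: a half-wave phase shift.
Net: one phase inversion between the two reflected rays.
So the condition for destructive reflection is 2 n t = m λ.
The fourth-smallest nonzero thickness corresponds to m = 4: t = m λ / (2 n) = 4.00 × 536 / (2 × 1.0) = 1072 nm.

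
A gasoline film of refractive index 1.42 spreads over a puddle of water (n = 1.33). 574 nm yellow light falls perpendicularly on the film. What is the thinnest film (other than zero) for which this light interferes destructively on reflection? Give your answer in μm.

0.202 μm

At the upper boundary (n = 1.0 to n = 1.42) the reflected ray undergoes a half-wave phase shift.
Ray reflecting at the bottom interface goes from n = 1.42 toward n = 1.33: no phase shift.
Net: one phase inversion between the two reflected rays.
With one net inversion, destructive interference in reflection requires 2 n t = m λ.
Minimum nonzero at m = 1: t = λ / (2 n) = 574 / (2 × 1.42) = 202 nm.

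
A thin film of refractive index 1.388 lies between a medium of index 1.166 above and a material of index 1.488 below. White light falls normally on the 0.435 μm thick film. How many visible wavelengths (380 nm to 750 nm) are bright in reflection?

2

At the upper boundary (n = 1.166 to n = 1.388) the reflected ray undergoes a half-wave phase shift.
Bottom surface (1.388 → 1.488): reflection off a higher-index medium gives a half-wave phase shift.
Net: no relative phase inversion (both shifts match).
With no net inversion, constructive interference in reflection requires 2 n t = m λ.
λ = 2 n t / m = 1208 / m nm.
m=1: 1208 nm (IR); m=2: 604 nm (visible); m=3: 403 nm (visible); m=4: 302 nm (UV).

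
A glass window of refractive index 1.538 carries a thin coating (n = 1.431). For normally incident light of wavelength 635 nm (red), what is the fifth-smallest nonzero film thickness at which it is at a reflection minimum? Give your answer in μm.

Top surface (1.0 → 1.431): reflection off a higher-index medium gives a half-wave phase shift.
Ray reflecting at the bottom interface goes from n = 1.431 toward n = 1.538: a half-wave phase shift.
The two reflections carry the same phase change, so no net offset.
For weak reflection here: 2 n t = (m + ½) λ.
The fifth-smallest nonzero thickness corresponds to m = 4: t = (m + ½) λ / (2 n) = 4.50 × 635 / (2 × 1.431) = 998 nm.

0.998 μm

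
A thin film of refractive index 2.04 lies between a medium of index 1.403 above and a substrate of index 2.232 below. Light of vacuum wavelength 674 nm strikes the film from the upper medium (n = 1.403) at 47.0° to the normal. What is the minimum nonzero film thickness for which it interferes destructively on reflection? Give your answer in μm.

Top surface (1.403 → 2.04): reflection off a higher-index medium gives a half-wave phase shift.
At the lower boundary (n = 2.04 to n = 2.232) the reflected ray undergoes a half-wave phase shift.
The two reflections carry the same phase change, so no net offset.
With no net inversion, destructive interference in reflection requires 2 n t cos θ_r = (m + ½) λ.
Snell's law: 1.403 sin 47.0° = 2.04 sin θ_r → sin θ_r = 0.503, cos θ_r = 0.864.
Minimum at m = 0: t = λ / (4 n cos θ_r) = 674 / (4 × 2.04 × 0.864) = 95.6 nm.

0.0956 μm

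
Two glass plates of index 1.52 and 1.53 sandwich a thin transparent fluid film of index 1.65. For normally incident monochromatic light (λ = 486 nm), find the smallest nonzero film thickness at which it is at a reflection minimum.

147 nm

Top surface (1.52 → 1.65): reflection off a higher-index medium gives a half-wave phase shift.
Bottom surface (1.65 → 1.53): reflection off a lower-index medium gives no phase shift.
Net: one phase inversion between the two reflected rays.
For minimum reflection here: 2 n t = m λ.
Minimum nonzero at m = 1: t = λ / (2 n) = 486 / (2 × 1.65) = 147 nm.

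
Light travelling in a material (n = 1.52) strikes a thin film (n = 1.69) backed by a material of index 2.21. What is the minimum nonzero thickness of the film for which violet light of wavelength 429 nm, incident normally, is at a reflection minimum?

63.5 nm

Top surface (1.52 → 1.69): reflection off a higher-index medium gives a half-wave phase shift.
Bottom surface (1.69 → 2.21): reflection off a higher-index medium gives a half-wave phase shift.
The two reflections carry the same phase change, so no net offset.
For dark reflection here: 2 n t = (m + ½) λ.
Minimum at m = 0: t = λ / (4 n) = 429 / (4 × 1.69) = 63.5 nm.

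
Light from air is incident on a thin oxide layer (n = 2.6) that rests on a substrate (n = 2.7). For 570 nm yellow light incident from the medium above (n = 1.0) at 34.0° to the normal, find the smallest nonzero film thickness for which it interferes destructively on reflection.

Ray reflecting at the top interface goes from n = 1.0 toward n = 2.6: a half-wave phase shift.
Bottom surface (2.6 → 2.7): reflection off a higher-index medium gives a half-wave phase shift.
The two reflections carry the same phase change, so no net offset.
So the condition for destructive reflection is 2 n t cos θ_r = (m + ½) λ.
Snell's law: 1.0 sin 34.0° = 2.6 sin θ_r → sin θ_r = 0.215, cos θ_r = 0.977.
Minimum at m = 0: t = λ / (4 n cos θ_r) = 570 / (4 × 2.6 × 0.977) = 56.1 nm.

56.1 nm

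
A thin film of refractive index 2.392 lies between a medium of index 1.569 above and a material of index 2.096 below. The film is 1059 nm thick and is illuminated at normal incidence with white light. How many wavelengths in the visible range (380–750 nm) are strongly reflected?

6

At the upper boundary (n = 1.569 to n = 2.392) the reflected ray undergoes a half-wave phase shift.
Ray reflecting at the bottom interface goes from n = 2.392 toward n = 2.096: no phase shift.
The two reflections differ by half a wavelength.
So the condition for constructive reflection is 2 n t = (m + ½) λ.
λ = 2 n t / (m + ½) = 5066 / (m + ½) nm.
m=6: 779 nm (IR); m=7: 676 nm (visible); m=8: 596 nm (visible); m=9: 533 nm (visible); m=10: 483 nm (visible); m=11: 441 nm (visible); m=12: 405 nm (visible); m=13: 375 nm (UV).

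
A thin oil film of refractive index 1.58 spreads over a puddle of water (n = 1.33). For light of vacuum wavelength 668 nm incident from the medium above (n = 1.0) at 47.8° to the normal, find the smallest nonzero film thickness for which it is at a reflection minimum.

Top surface (1.0 → 1.58): reflection off a higher-index medium gives a half-wave phase shift.
Bottom surface (1.58 → 1.33): reflection off a lower-index medium gives no phase shift.
The two reflections differ by half a wavelength.
For minimum reflection here: 2 n t cos θ_r = m λ.
Snell's law: 1.0 sin 47.8° = 1.58 sin θ_r → sin θ_r = 0.469, cos θ_r = 0.883.
Minimum nonzero at m = 1: t = λ / (2 n cos θ_r) = 668 / (2 × 1.58 × 0.883) = 239 nm.

239 nm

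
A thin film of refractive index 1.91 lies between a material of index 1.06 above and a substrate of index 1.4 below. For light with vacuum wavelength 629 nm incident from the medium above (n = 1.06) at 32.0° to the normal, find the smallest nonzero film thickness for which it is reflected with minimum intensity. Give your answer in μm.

At the upper boundary (n = 1.06 to n = 1.91) the reflected ray undergoes a half-wave phase shift.
At the lower boundary (n = 1.91 to n = 1.4) the reflected ray undergoes no phase shift.
The two reflections differ by half a wavelength.
So the condition for destructive reflection is 2 n t cos θ_r = m λ.
Snell's law: 1.06 sin 32.0° = 1.91 sin θ_r → sin θ_r = 0.294, cos θ_r = 0.956.
Minimum nonzero at m = 1: t = λ / (2 n cos θ_r) = 629 / (2 × 1.91 × 0.956) = 172 nm.

0.172 μm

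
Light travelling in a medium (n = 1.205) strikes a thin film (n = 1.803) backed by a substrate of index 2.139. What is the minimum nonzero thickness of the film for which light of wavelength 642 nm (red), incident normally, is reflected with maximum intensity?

178 nm

Top surface (1.205 → 1.803): reflection off a higher-index medium gives a half-wave phase shift.
Bottom surface (1.803 → 2.139): reflection off a higher-index medium gives a half-wave phase shift.
The two reflections carry the same phase change, so no net offset.
For maximum reflection here: 2 n t = m λ.
Minimum nonzero at m = 1: t = λ / (2 n) = 642 / (2 × 1.803) = 178 nm.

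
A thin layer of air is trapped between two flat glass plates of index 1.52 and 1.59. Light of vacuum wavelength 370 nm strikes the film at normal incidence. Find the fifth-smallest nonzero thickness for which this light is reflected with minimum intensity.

Ray reflecting at the top interface goes from n = 1.52 toward n = 1.0: no phase shift.
Bottom surface (1.0 → 1.59): reflection off a higher-index medium gives a half-wave phase shift.
Exactly one π shift → a net half-wave offset.
With one net inversion, destructive interference in reflection requires 2 n t = m λ.
The fifth-smallest nonzero thickness corresponds to m = 5: t = m λ / (2 n) = 5.00 × 370 / (2 × 1.0) = 925 nm.

925 nm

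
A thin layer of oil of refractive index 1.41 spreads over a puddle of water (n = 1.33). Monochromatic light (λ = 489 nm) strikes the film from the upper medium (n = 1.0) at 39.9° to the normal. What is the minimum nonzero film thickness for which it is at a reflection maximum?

Top surface (1.0 → 1.41): reflection off a higher-index medium gives a half-wave phase shift.
Bottom surface (1.41 → 1.33): reflection off a lower-index medium gives no phase shift.
Exactly one π shift → a net half-wave offset.
So the condition for constructive reflection is 2 n t cos θ_r = (m + ½) λ.
Snell's law: 1.0 sin 39.9° = 1.41 sin θ_r → sin θ_r = 0.455, cos θ_r = 0.891.
Minimum at m = 0: t = λ / (4 n cos θ_r) = 489 / (4 × 1.41 × 0.891) = 97.4 nm.

97.4 nm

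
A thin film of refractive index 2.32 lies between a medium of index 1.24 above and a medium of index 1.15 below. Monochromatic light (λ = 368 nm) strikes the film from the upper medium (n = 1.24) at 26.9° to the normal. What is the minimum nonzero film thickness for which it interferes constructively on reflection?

40.9 nm

Top surface (1.24 → 2.32): reflection off a higher-index medium gives a half-wave phase shift.
Bottom surface (2.32 → 1.15): reflection off a lower-index medium gives no phase shift.
Exactly one π shift → a net half-wave offset.
For strong reflection here: 2 n t cos θ_r = (m + ½) λ.
Snell's law: 1.24 sin 26.9° = 2.32 sin θ_r → sin θ_r = 0.242, cos θ_r = 0.970.
Minimum at m = 0: t = λ / (4 n cos θ_r) = 368 / (4 × 2.32 × 0.970) = 40.9 nm.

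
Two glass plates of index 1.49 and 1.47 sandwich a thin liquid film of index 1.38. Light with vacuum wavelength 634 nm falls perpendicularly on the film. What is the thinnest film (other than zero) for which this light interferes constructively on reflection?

115 nm

Top surface (1.49 → 1.38): reflection off a lower-index medium gives no phase shift.
Bottom surface (1.38 → 1.47): reflection off a higher-index medium gives a half-wave phase shift.
Net: one phase inversion between the two reflected rays.
With one net inversion, constructive interference in reflection requires 2 n t = (m + ½) λ.
Minimum at m = 0: t = λ / (4 n) = 634 / (4 × 1.38) = 115 nm.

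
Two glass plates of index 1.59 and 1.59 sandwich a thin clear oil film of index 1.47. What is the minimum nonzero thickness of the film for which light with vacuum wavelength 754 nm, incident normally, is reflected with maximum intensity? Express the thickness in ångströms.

1282 Å

At the upper boundary (n = 1.59 to n = 1.47) the reflected ray undergoes no phase shift.
Ray reflecting at the bottom interface goes from n = 1.47 toward n = 1.59: a half-wave phase shift.
Net: one phase inversion between the two reflected rays.
For maximum reflection here: 2 n t = (m + ½) λ.
Minimum at m = 0: t = λ / (4 n) = 754 / (4 × 1.47) = 128 nm.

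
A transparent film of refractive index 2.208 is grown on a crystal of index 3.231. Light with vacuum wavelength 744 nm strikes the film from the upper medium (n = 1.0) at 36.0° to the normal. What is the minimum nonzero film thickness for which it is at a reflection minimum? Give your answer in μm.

Ray reflecting at the top interface goes from n = 1.0 toward n = 2.208: a half-wave phase shift.
Bottom surface (2.208 → 3.231): reflection off a higher-index medium gives a half-wave phase shift.
Zero or two π shifts → no net half-wave offset.
So the condition for destructive reflection is 2 n t cos θ_r = (m + ½) λ.
Snell's law: 1.0 sin 36.0° = 2.208 sin θ_r → sin θ_r = 0.266, cos θ_r = 0.964.
Minimum at m = 0: t = λ / (4 n cos θ_r) = 744 / (4 × 2.208 × 0.964) = 87.4 nm.

0.0874 μm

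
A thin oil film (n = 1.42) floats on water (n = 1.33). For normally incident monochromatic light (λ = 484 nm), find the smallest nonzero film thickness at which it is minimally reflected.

170 nm

At the upper boundary (n = 1.0 to n = 1.42) the reflected ray undergoes a half-wave phase shift.
At the lower boundary (n = 1.42 to n = 1.33) the reflected ray undergoes no phase shift.
The two reflections differ by half a wavelength.
For dark reflection here: 2 n t = m λ.
Minimum nonzero at m = 1: t = λ / (2 n) = 484 / (2 × 1.42) = 170 nm.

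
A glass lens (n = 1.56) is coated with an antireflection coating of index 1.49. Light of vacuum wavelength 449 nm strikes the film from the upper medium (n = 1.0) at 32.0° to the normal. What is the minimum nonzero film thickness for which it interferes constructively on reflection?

161 nm

At the upper boundary (n = 1.0 to n = 1.49) the reflected ray undergoes a half-wave phase shift.
Bottom surface (1.49 → 1.56): reflection off a higher-index medium gives a half-wave phase shift.
Zero or two π shifts → no net half-wave offset.
For maximum reflection here: 2 n t cos θ_r = m λ.
Snell's law: 1.0 sin 32.0° = 1.49 sin θ_r → sin θ_r = 0.356, cos θ_r = 0.935.
Minimum nonzero at m = 1: t = λ / (2 n cos θ_r) = 449 / (2 × 1.49 × 0.935) = 161 nm.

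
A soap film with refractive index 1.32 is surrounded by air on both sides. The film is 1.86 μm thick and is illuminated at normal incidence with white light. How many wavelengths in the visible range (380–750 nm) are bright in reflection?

Top surface (1.0 → 1.32): reflection off a higher-index medium gives a half-wave phase shift.
Bottom surface (1.32 → 1.0): reflection off a lower-index medium gives no phase shift.
Exactly one π shift → a net half-wave offset.
For maximum reflection here: 2 n t = (m + ½) λ.
λ = 2 n t / (m + ½) = 4910 / (m + ½) nm.
m=6: 755 nm (IR); m=7: 655 nm (visible); m=8: 578 nm (visible); m=9: 517 nm (visible); m=10: 468 nm (visible); m=11: 427 nm (visible); m=12: 393 nm (visible); m=13: 364 nm (UV).

6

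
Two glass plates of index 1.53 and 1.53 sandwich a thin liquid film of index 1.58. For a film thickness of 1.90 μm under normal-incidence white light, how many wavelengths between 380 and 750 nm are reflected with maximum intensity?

8

Ray reflecting at the top interface goes from n = 1.53 toward n = 1.58: a half-wave phase shift.
At the lower boundary (n = 1.58 to n = 1.53) the reflected ray undergoes no phase shift.
Net: one phase inversion between the two reflected rays.
So the condition for constructive reflection is 2 n t = (m + ½) λ.
λ = 2 n t / (m + ½) = 6004 / (m + ½) nm.
m=7: 801 nm (IR); m=8: 706 nm (visible); m=9: 632 nm (visible); m=10: 572 nm (visible); m=11: 522 nm (visible); m=12: 480 nm (visible); m=13: 445 nm (visible); m=14: 414 nm (visible); m=15: 387 nm (visible); m=16: 364 nm (UV).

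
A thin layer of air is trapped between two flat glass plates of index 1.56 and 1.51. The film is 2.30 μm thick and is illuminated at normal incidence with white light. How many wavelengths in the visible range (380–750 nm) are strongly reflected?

6

Top surface (1.56 → 1.0): reflection off a lower-index medium gives no phase shift.
Bottom surface (1.0 → 1.51): reflection off a higher-index medium gives a half-wave phase shift.
Exactly one π shift → a net half-wave offset.
For strong reflection here: 2 n t = (m + ½) λ.
λ = 2 n t / (m + ½) = 4600 / (m + ½) nm.
m=5: 836 nm (IR); m=6: 708 nm (visible); m=7: 613 nm (visible); m=8: 541 nm (visible); m=9: 484 nm (visible); m=10: 438 nm (visible); m=11: 400 nm (visible); m=12: 368 nm (UV).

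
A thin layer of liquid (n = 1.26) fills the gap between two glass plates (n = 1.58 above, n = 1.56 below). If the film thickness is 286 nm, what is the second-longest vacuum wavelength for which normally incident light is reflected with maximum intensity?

480 nm

Ray reflecting at the top interface goes from n = 1.58 toward n = 1.26: no phase shift.
Bottom surface (1.26 → 1.56): reflection off a higher-index medium gives a half-wave phase shift.
The two reflections differ by half a wavelength.
With one net inversion, constructive interference in reflection requires 2 n t = (m + ½) λ.
λ = 2 n t / (m + ½). The second-longest wavelength is m = 1: λ = 2 × 1.26 × 286 / 1.50 = 480 nm.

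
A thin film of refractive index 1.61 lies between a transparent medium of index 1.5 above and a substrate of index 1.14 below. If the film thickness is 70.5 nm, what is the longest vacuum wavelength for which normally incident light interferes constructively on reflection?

At the upper boundary (n = 1.5 to n = 1.61) the reflected ray undergoes a half-wave phase shift.
At the lower boundary (n = 1.61 to n = 1.14) the reflected ray undergoes no phase shift.
The two reflections differ by half a wavelength.
For bright reflection here: 2 n t = (m + ½) λ.
λ = 2 n t / (m + ½). The longest wavelength is m = 0: λ = 2 × 1.61 × 70.5 / 0.500 = 454 nm.

454 nm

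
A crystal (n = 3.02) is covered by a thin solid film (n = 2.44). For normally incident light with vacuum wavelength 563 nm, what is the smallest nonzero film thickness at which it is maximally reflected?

115 nm

At the upper boundary (n = 1.0 to n = 2.44) the reflected ray undergoes a half-wave phase shift.
Bottom surface (2.44 → 3.02): reflection off a higher-index medium gives a half-wave phase shift.
Zero or two π shifts → no net half-wave offset.
With no net inversion, constructive interference in reflection requires 2 n t = m λ.
The smallest nonzero thickness corresponds to m = 1: t = m λ / (2 n) = 1.00 × 563 / (2 × 2.44) = 115 nm.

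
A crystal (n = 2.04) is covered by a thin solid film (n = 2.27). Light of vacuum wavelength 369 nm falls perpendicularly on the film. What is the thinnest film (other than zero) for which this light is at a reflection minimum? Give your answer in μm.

Top surface (1.0 → 2.27): reflection off a higher-index medium gives a half-wave phase shift.
At the lower boundary (n = 2.27 to n = 2.04) the reflected ray undergoes no phase shift.
Exactly one π shift → a net half-wave offset.
For dark reflection here: 2 n t = m λ.
Minimum nonzero at m = 1: t = λ / (2 n) = 369 / (2 × 2.27) = 81.3 nm.

0.0813 μm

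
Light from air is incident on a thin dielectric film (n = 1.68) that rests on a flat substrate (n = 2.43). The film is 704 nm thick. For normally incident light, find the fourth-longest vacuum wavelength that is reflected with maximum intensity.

591 nm

Top surface (1.0 → 1.68): reflection off a higher-index medium gives a half-wave phase shift.
At the lower boundary (n = 1.68 to n = 2.43) the reflected ray undergoes a half-wave phase shift.
Zero or two π shifts → no net half-wave offset.
So the condition for constructive reflection is 2 n t = m λ.
λ = 2 n t / m. The fourth-longest wavelength is m = 4: λ = 2 × 1.68 × 704 / 4.00 = 591 nm.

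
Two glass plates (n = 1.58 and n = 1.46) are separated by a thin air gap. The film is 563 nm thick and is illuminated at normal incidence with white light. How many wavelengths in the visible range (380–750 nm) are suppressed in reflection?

Ray reflecting at the top interface goes from n = 1.58 toward n = 1.0: no phase shift.
Bottom surface (1.0 → 1.46): reflection off a higher-index medium gives a half-wave phase shift.
Exactly one π shift → a net half-wave offset.
For dark reflection here: 2 n t = m λ.
λ = 2 n t / m = 1126 / m nm.
m=1: 1126 nm (IR); m=2: 563 nm (visible); m=3: 375 nm (UV).

1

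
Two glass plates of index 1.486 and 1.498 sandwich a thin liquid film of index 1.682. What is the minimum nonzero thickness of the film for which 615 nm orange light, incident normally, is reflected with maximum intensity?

91.4 nm

At the upper boundary (n = 1.486 to n = 1.682) the reflected ray undergoes a half-wave phase shift.
Ray reflecting at the bottom interface goes from n = 1.682 toward n = 1.498: no phase shift.
The two reflections differ by half a wavelength.
For strong reflection here: 2 n t = (m + ½) λ.
Minimum at m = 0: t = λ / (4 n) = 615 / (4 × 1.682) = 91.4 nm.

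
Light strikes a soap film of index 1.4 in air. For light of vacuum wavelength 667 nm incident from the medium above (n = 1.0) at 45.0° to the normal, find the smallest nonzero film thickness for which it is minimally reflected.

Top surface (1.0 → 1.4): reflection off a higher-index medium gives a half-wave phase shift.
Ray reflecting at the bottom interface goes from n = 1.4 toward n = 1.0: no phase shift.
Net: one phase inversion between the two reflected rays.
So the condition for destructive reflection is 2 n t cos θ_r = m λ.
Snell's law: 1.0 sin 45.0° = 1.4 sin θ_r → sin θ_r = 0.505, cos θ_r = 0.863.
Minimum nonzero at m = 1: t = λ / (2 n cos θ_r) = 667 / (2 × 1.4 × 0.863) = 276 nm.

276 nm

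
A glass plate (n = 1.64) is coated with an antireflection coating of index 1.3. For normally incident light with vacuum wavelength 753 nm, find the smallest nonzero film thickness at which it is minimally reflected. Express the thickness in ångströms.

1448 Å

Ray reflecting at the top interface goes from n = 1.0 toward n = 1.3: a half-wave phase shift.
At the lower boundary (n = 1.3 to n = 1.64) the reflected ray undergoes a half-wave phase shift.
Net: no relative phase inversion (both shifts match).
For dark reflection here: 2 n t = (m + ½) λ.
Minimum at m = 0: t = λ / (4 n) = 753 / (4 × 1.3) = 145 nm.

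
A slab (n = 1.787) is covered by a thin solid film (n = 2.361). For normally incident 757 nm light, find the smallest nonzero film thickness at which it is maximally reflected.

80.2 nm

At the upper boundary (n = 1.0 to n = 2.361) the reflected ray undergoes a half-wave phase shift.
Bottom surface (2.361 → 1.787): reflection off a lower-index medium gives no phase shift.
Net: one phase inversion between the two reflected rays.
With one net inversion, constructive interference in reflection requires 2 n t = (m + ½) λ.
Minimum at m = 0: t = λ / (4 n) = 757 / (4 × 2.361) = 80.2 nm.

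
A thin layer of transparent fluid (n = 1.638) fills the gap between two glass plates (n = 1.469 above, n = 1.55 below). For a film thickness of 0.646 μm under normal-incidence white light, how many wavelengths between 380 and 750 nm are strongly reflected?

3

Top surface (1.469 → 1.638): reflection off a higher-index medium gives a half-wave phase shift.
Bottom surface (1.638 → 1.55): reflection off a lower-index medium gives no phase shift.
Exactly one π shift → a net half-wave offset.
For strong reflection here: 2 n t = (m + ½) λ.
λ = 2 n t / (m + ½) = 2116 / (m + ½) nm.
m=2: 847 nm (IR); m=3: 605 nm (visible); m=4: 470 nm (visible); m=5: 385 nm (visible); m=6: 326 nm (UV).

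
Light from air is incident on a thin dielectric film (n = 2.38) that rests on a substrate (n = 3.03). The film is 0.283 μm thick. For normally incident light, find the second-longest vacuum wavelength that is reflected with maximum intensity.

674 nm

Top surface (1.0 → 2.38): reflection off a higher-index medium gives a half-wave phase shift.
Ray reflecting at the bottom interface goes from n = 2.38 toward n = 3.03: a half-wave phase shift.
Zero or two π shifts → no net half-wave offset.
With no net inversion, constructive interference in reflection requires 2 n t = m λ.
λ = 2 n t / m. The second-longest wavelength is m = 2: λ = 2 × 2.38 × 283 / 2.00 = 674 nm.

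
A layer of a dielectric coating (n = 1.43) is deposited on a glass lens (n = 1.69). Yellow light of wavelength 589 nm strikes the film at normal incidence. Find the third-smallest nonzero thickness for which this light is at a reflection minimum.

Top surface (1.0 → 1.43): reflection off a higher-index medium gives a half-wave phase shift.
Ray reflecting at the bottom interface goes from n = 1.43 toward n = 1.69: a half-wave phase shift.
Zero or two π shifts → no net half-wave offset.
So the condition for destructive reflection is 2 n t = (m + ½) λ.
The third-smallest nonzero thickness corresponds to m = 2: t = (m + ½) λ / (2 n) = 2.50 × 589 / (2 × 1.43) = 515 nm.

515 nm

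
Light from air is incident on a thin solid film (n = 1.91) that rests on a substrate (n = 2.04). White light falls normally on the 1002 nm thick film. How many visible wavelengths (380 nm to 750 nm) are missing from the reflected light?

At the upper boundary (n = 1.0 to n = 1.91) the reflected ray undergoes a half-wave phase shift.
Ray reflecting at the bottom interface goes from n = 1.91 toward n = 2.04: a half-wave phase shift.
The two reflections carry the same phase change, so no net offset.
With no net inversion, destructive interference in reflection requires 2 n t = (m + ½) λ.
λ = 2 n t / (m + ½) = 3828 / (m + ½) nm.
m=4: 851 nm (IR); m=5: 696 nm (visible); m=6: 589 nm (visible); m=7: 510 nm (visible); m=8: 450 nm (visible); m=9: 403 nm (visible); m=10: 365 nm (UV).

5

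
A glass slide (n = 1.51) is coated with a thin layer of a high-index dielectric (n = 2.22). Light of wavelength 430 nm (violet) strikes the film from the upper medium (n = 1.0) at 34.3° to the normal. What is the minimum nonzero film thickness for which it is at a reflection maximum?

50.1 nm

Top surface (1.0 → 2.22): reflection off a higher-index medium gives a half-wave phase shift.
Ray reflecting at the bottom interface goes from n = 2.22 toward n = 1.51: no phase shift.
Exactly one π shift → a net half-wave offset.
For maximum reflection here: 2 n t cos θ_r = (m + ½) λ.
Snell's law: 1.0 sin 34.3° = 2.22 sin θ_r → sin θ_r = 0.254, cos θ_r = 0.967.
Minimum at m = 0: t = λ / (4 n cos θ_r) = 430 / (4 × 2.22 × 0.967) = 50.1 nm.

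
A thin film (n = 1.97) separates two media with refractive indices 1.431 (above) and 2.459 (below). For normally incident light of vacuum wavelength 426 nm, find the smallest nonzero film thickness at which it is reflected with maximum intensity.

At the upper boundary (n = 1.431 to n = 1.97) the reflected ray undergoes a half-wave phase shift.
Ray reflecting at the bottom interface goes from n = 1.97 toward n = 2.459: a half-wave phase shift.
Zero or two π shifts → no net half-wave offset.
For bright reflection here: 2 n t = m λ.
Minimum nonzero at m = 1: t = λ / (2 n) = 426 / (2 × 1.97) = 108 nm.

108 nm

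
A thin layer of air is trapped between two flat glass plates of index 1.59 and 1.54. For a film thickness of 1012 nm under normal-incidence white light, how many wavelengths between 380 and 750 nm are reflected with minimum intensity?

3

Ray reflecting at the top interface goes from n = 1.59 toward n = 1.0: no phase shift.
At the lower boundary (n = 1.0 to n = 1.54) the reflected ray undergoes a half-wave phase shift.
Net: one phase inversion between the two reflected rays.
With one net inversion, destructive interference in reflection requires 2 n t = m λ.
λ = 2 n t / m = 2024 / m nm.
m=2: 1012 nm (IR); m=3: 675 nm (visible); m=4: 506 nm (visible); m=5: 405 nm (visible); m=6: 337 nm (UV).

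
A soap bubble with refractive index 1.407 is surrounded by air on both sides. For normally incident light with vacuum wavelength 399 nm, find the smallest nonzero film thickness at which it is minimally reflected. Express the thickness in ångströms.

1418 Å

Ray reflecting at the top interface goes from n = 1.0 toward n = 1.407: a half-wave phase shift.
Bottom surface (1.407 → 1.0): reflection off a lower-index medium gives no phase shift.
Net: one phase inversion between the two reflected rays.
For dark reflection here: 2 n t = m λ.
Minimum nonzero at m = 1: t = λ / (2 n) = 399 / (2 × 1.407) = 142 nm.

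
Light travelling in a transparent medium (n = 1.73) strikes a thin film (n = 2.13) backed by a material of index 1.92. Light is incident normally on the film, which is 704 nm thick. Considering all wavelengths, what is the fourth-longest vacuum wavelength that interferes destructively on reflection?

750 nm

Top surface (1.73 → 2.13): reflection off a higher-index medium gives a half-wave phase shift.
At the lower boundary (n = 2.13 to n = 1.92) the reflected ray undergoes no phase shift.
Net: one phase inversion between the two reflected rays.
So the condition for destructive reflection is 2 n t = m λ.
λ = 2 n t / m. The fourth-longest wavelength is m = 4: λ = 2 × 2.13 × 704 / 4.00 = 750 nm.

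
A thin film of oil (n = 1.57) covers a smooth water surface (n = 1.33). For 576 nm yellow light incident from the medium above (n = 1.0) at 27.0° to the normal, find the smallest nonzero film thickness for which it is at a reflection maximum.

At the upper boundary (n = 1.0 to n = 1.57) the reflected ray undergoes a half-wave phase shift.
Ray reflecting at the bottom interface goes from n = 1.57 toward n = 1.33: no phase shift.
Exactly one π shift → a net half-wave offset.
So the condition for constructive reflection is 2 n t cos θ_r = (m + ½) λ.
Snell's law: 1.0 sin 27.0° = 1.57 sin θ_r → sin θ_r = 0.289, cos θ_r = 0.957.
Minimum at m = 0: t = λ / (4 n cos θ_r) = 576 / (4 × 1.57 × 0.957) = 95.8 nm.

95.8 nm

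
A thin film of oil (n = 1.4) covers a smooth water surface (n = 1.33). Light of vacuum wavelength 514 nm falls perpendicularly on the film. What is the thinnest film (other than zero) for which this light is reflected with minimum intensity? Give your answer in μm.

Ray reflecting at the top interface goes from n = 1.0 toward n = 1.4: a half-wave phase shift.
Bottom surface (1.4 → 1.33): reflection off a lower-index medium gives no phase shift.
Net: one phase inversion between the two reflected rays.
So the condition for destructive reflection is 2 n t = m λ.
Minimum nonzero at m = 1: t = λ / (2 n) = 514 / (2 × 1.4) = 184 nm.

0.184 μm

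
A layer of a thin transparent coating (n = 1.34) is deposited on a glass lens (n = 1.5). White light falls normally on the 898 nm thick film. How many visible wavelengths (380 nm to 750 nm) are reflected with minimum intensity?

Ray reflecting at the top interface goes from n = 1.0 toward n = 1.34: a half-wave phase shift.
Bottom surface (1.34 → 1.5): reflection off a higher-index medium gives a half-wave phase shift.
The two reflections carry the same phase change, so no net offset.
For minimum reflection here: 2 n t = (m + ½) λ.
λ = 2 n t / (m + ½) = 2407 / (m + ½) nm.
m=2: 963 nm (IR); m=3: 688 nm (visible); m=4: 535 nm (visible); m=5: 438 nm (visible); m=6: 370 nm (UV).

3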